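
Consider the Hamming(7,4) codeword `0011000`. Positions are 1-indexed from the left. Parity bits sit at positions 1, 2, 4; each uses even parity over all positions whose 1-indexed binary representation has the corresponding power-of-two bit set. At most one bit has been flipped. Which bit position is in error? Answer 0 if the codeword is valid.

s1: b1⊕b3⊕b5⊕b7 = 0⊕1⊕0⊕0 = 1
s2: b2⊕b3⊕b6⊕b7 = 0⊕1⊕0⊕0 = 1
s4: b4⊕b5⊕b6⊕b7 = 1⊕0⊕0⊕0 = 1
Syndrome (s4...s1) = 111 → position 7.

7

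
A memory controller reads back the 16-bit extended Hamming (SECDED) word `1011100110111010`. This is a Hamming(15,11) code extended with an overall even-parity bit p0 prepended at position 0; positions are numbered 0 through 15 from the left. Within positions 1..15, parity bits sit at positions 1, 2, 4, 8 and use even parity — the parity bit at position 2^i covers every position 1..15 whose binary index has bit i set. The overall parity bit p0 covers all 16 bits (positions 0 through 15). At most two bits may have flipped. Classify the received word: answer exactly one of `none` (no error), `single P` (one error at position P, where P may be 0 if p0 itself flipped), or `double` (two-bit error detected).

double

s1: b1⊕b3⊕b5⊕b7⊕b9⊕b11⊕b13⊕b15 = 0⊕1⊕0⊕1⊕0⊕1⊕0⊕0 = 1
s2: b2⊕b3⊕b6⊕b7⊕b10⊕b11⊕b14⊕b15 = 1⊕1⊕0⊕1⊕1⊕1⊕1⊕0 = 0
s4: b4⊕b5⊕b6⊕b7⊕b12⊕b13⊕b14⊕b15 = 1⊕0⊕0⊕1⊕1⊕0⊕1⊕0 = 0
s8: b8⊕b9⊕b10⊕b11⊕b12⊕b13⊕b14⊕b15 = 1⊕0⊕1⊕1⊕1⊕0⊕1⊕0 = 1
Syndrome (s8...s1) = 1001 → position 9.
Overall parity (XOR of all 16 bits, including p0): 1⊕0⊕1⊕1⊕1⊕0⊕0⊕1⊕1⊕0⊕1⊕1⊕1⊕0⊕1⊕0 = 0
Overall=0, syndrome position=9 → double-bit error detected (uncorrectable).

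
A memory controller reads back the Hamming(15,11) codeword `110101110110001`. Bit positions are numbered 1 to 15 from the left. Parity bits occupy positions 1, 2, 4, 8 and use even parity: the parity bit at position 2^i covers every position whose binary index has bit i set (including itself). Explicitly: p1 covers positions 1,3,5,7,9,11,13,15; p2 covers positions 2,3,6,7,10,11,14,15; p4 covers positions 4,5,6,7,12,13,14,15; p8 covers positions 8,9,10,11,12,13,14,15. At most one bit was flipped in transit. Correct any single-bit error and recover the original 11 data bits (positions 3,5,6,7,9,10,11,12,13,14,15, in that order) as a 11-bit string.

00110110001

s1: b1⊕b3⊕b5⊕b7⊕b9⊕b11⊕b13⊕b15 = 1⊕0⊕0⊕1⊕0⊕1⊕0⊕1 = 0
s2: b2⊕b3⊕b6⊕b7⊕b10⊕b11⊕b14⊕b15 = 1⊕0⊕1⊕1⊕1⊕1⊕0⊕1 = 0
s4: b4⊕b5⊕b6⊕b7⊕b12⊕b13⊕b14⊕b15 = 1⊕0⊕1⊕1⊕0⊕0⊕0⊕1 = 0
s8: b8⊕b9⊕b10⊕b11⊕b12⊕b13⊕b14⊕b15 = 1⊕0⊕1⊕1⊕0⊕0⊕0⊕1 = 0
Syndrome (s8...s1) = 0000 → position 0 (no error).
No correction needed.
Data bits at positions 3,5,6,7,9,10,11,12,13,14,15: 00110110001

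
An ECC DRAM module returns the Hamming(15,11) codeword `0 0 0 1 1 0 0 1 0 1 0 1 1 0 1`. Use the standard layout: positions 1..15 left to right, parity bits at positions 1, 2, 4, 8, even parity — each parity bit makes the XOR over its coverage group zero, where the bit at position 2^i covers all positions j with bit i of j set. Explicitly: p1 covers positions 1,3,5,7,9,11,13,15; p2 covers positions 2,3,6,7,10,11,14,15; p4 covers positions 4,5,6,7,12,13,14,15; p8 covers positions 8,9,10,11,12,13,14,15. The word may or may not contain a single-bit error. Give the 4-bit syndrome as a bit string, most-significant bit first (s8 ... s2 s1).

s1: b1⊕b3⊕b5⊕b7⊕b9⊕b11⊕b13⊕b15 = 0⊕0⊕1⊕0⊕0⊕0⊕1⊕1 = 1
s2: b2⊕b3⊕b6⊕b7⊕b10⊕b11⊕b14⊕b15 = 0⊕0⊕0⊕0⊕1⊕0⊕0⊕1 = 0
s4: b4⊕b5⊕b6⊕b7⊕b12⊕b13⊕b14⊕b15 = 1⊕1⊕0⊕0⊕1⊕1⊕0⊕1 = 1
s8: b8⊕b9⊕b10⊕b11⊕b12⊕b13⊕b14⊕b15 = 1⊕0⊕1⊕0⊕1⊕1⊕0⊕1 = 1
Syndrome (s8...s1) = 1101 → position 13.

1101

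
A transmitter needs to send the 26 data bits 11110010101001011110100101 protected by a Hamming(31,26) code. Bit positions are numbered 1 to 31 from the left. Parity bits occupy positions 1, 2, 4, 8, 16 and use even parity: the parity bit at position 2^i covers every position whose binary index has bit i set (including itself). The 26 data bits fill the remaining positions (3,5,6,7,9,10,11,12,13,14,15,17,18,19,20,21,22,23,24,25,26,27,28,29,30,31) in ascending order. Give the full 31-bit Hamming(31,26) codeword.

1010111100101010001011110100101

Place data bits at non-power-of-two positions: b3=1, b5=1, b6=1, b7=1, b9=0, b10=0, b11=1, b12=0, b13=1, b14=0, b15=1, b17=0, b18=0, b19=1, b20=0, b21=1, b22=1, b23=1, b24=1, b25=0, b26=1, b27=0, b28=0, b29=1, b30=0, b31=1.
p1 = XOR of data positions {3,5,7,9,11,13,15,17,19,21,23,25,27,29,31} = 1⊕1⊕1⊕0⊕1⊕1⊕1⊕0⊕1⊕1⊕1⊕0⊕0⊕1⊕1 = 1
p2 = XOR of data positions {3,6,7,10,11,14,15,18,19,22,23,26,27,30,31} = 1⊕1⊕1⊕0⊕1⊕0⊕1⊕0⊕1⊕1⊕1⊕1⊕0⊕0⊕1 = 0
p4 = XOR of data positions {5,6,7,12,13,14,15,20,21,22,23,28,29,30,31} = 1⊕1⊕1⊕0⊕1⊕0⊕1⊕0⊕1⊕1⊕1⊕0⊕1⊕0⊕1 = 0
p8 = XOR of data positions {9,10,11,12,13,14,15,24,25,26,27,28,29,30,31} = 0⊕0⊕1⊕0⊕1⊕0⊕1⊕1⊕0⊕1⊕0⊕0⊕1⊕0⊕1 = 1
p16 = XOR of data positions {17,18,19,20,21,22,23,24,25,26,27,28,29,30,31} = 0⊕0⊕1⊕0⊕1⊕1⊕1⊕1⊕0⊕1⊕0⊕0⊕1⊕0⊕1 = 0
Codeword b1..b31 = 1010111100101010001011110100101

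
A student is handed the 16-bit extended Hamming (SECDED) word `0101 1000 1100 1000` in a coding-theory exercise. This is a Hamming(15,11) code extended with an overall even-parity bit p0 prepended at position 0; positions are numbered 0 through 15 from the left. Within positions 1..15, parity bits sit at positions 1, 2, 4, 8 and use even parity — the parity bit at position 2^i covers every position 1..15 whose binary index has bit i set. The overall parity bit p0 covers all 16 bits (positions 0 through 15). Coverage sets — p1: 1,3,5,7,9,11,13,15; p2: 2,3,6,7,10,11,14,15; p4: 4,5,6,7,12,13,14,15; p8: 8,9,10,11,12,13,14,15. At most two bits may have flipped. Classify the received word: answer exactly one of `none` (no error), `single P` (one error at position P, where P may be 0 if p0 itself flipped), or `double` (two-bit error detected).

s1: b1⊕b3⊕b5⊕b7⊕b9⊕b11⊕b13⊕b15 = 1⊕1⊕0⊕0⊕1⊕0⊕0⊕0 = 1
s2: b2⊕b3⊕b6⊕b7⊕b10⊕b11⊕b14⊕b15 = 0⊕1⊕0⊕0⊕0⊕0⊕0⊕0 = 1
s4: b4⊕b5⊕b6⊕b7⊕b12⊕b13⊕b14⊕b15 = 1⊕0⊕0⊕0⊕1⊕0⊕0⊕0 = 0
s8: b8⊕b9⊕b10⊕b11⊕b12⊕b13⊕b14⊕b15 = 1⊕1⊕0⊕0⊕1⊕0⊕0⊕0 = 1
Syndrome (s8...s1) = 1011 → position 11.
Overall parity (XOR of all 16 bits, including p0): 0⊕1⊕0⊕1⊕1⊕0⊕0⊕0⊕1⊕1⊕0⊕0⊕1⊕0⊕0⊕0 = 0
Overall=0, syndrome position=11 → double-bit error detected (uncorrectable).

double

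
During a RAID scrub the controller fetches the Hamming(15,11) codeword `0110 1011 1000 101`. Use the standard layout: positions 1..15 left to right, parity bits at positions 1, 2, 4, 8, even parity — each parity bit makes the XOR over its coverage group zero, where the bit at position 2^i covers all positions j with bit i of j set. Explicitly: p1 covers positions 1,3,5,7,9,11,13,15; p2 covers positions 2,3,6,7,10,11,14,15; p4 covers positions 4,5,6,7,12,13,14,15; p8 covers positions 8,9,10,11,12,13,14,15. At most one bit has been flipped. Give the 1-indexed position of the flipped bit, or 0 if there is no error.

s1: b1⊕b3⊕b5⊕b7⊕b9⊕b11⊕b13⊕b15 = 0⊕1⊕1⊕1⊕1⊕0⊕1⊕1 = 0
s2: b2⊕b3⊕b6⊕b7⊕b10⊕b11⊕b14⊕b15 = 1⊕1⊕0⊕1⊕0⊕0⊕0⊕1 = 0
s4: b4⊕b5⊕b6⊕b7⊕b12⊕b13⊕b14⊕b15 = 0⊕1⊕0⊕1⊕0⊕1⊕0⊕1 = 0
s8: b8⊕b9⊕b10⊕b11⊕b12⊕b13⊕b14⊕b15 = 1⊕1⊕0⊕0⊕0⊕1⊕0⊕1 = 0
Syndrome (s8...s1) = 0000 → position 0 (no error).

0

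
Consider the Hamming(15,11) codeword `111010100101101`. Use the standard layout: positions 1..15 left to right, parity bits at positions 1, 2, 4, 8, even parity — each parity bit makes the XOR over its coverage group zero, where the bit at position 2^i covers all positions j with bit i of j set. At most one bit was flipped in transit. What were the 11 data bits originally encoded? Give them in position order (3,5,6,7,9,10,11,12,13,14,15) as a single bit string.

s1: b1⊕b3⊕b5⊕b7⊕b9⊕b11⊕b13⊕b15 = 1⊕1⊕1⊕1⊕0⊕0⊕1⊕1 = 0
s2: b2⊕b3⊕b6⊕b7⊕b10⊕b11⊕b14⊕b15 = 1⊕1⊕0⊕1⊕1⊕0⊕0⊕1 = 1
s4: b4⊕b5⊕b6⊕b7⊕b12⊕b13⊕b14⊕b15 = 0⊕1⊕0⊕1⊕1⊕1⊕0⊕1 = 1
s8: b8⊕b9⊕b10⊕b11⊕b12⊕b13⊕b14⊕b15 = 0⊕0⊕1⊕0⊕1⊕1⊕0⊕1 = 0
Syndrome (s8...s1) = 0110 → position 6.
Flip bit 6: corrected codeword = 111011100101101
Data bits at positions 3,5,6,7,9,10,11,12,13,14,15: 11110101101

11110101101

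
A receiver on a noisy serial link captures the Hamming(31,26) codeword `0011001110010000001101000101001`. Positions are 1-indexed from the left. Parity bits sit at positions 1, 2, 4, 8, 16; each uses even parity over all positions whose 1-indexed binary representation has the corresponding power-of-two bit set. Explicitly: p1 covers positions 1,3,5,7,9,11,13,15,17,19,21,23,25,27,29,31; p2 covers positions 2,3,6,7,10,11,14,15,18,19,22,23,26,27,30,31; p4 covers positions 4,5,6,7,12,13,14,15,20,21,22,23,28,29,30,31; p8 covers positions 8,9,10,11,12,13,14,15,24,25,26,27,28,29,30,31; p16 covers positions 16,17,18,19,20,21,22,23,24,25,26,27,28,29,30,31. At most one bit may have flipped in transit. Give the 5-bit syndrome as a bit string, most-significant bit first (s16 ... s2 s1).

s1: b1⊕b3⊕b5⊕b7⊕b9⊕b11⊕b13⊕b15⊕b17⊕b19⊕b21⊕b23⊕b25⊕b27⊕b29⊕b31 = 0⊕1⊕0⊕1⊕1⊕0⊕0⊕0⊕0⊕1⊕0⊕0⊕0⊕0⊕0⊕1 = 1
s2: b2⊕b3⊕b6⊕b7⊕b10⊕b11⊕b14⊕b15⊕b18⊕b19⊕b22⊕b23⊕b26⊕b27⊕b30⊕b31 = 0⊕1⊕0⊕1⊕0⊕0⊕0⊕0⊕0⊕1⊕1⊕0⊕1⊕0⊕0⊕1 = 0
s4: b4⊕b5⊕b6⊕b7⊕b12⊕b13⊕b14⊕b15⊕b20⊕b21⊕b22⊕b23⊕b28⊕b29⊕b30⊕b31 = 1⊕0⊕0⊕1⊕1⊕0⊕0⊕0⊕1⊕0⊕1⊕0⊕1⊕0⊕0⊕1 = 1
s8: b8⊕b9⊕b10⊕b11⊕b12⊕b13⊕b14⊕b15⊕b24⊕b25⊕b26⊕b27⊕b28⊕b29⊕b30⊕b31 = 1⊕1⊕0⊕0⊕1⊕0⊕0⊕0⊕0⊕0⊕1⊕0⊕1⊕0⊕0⊕1 = 0
s16: b16⊕b17⊕b18⊕b19⊕b20⊕b21⊕b22⊕b23⊕b24⊕b25⊕b26⊕b27⊕b28⊕b29⊕b30⊕b31 = 0⊕0⊕0⊕1⊕1⊕0⊕1⊕0⊕0⊕0⊕1⊕0⊕1⊕0⊕0⊕1 = 0
Syndrome (s16...s1) = 00101 → position 5.

00101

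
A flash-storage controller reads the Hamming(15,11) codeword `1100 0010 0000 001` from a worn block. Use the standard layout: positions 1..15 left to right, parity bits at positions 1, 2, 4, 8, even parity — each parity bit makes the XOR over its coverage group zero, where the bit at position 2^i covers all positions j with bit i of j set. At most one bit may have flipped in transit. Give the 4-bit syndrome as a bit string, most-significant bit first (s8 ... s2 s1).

s1: b1⊕b3⊕b5⊕b7⊕b9⊕b11⊕b13⊕b15 = 1⊕0⊕0⊕1⊕0⊕0⊕0⊕1 = 1
s2: b2⊕b3⊕b6⊕b7⊕b10⊕b11⊕b14⊕b15 = 1⊕0⊕0⊕1⊕0⊕0⊕0⊕1 = 1
s4: b4⊕b5⊕b6⊕b7⊕b12⊕b13⊕b14⊕b15 = 0⊕0⊕0⊕1⊕0⊕0⊕0⊕1 = 0
s8: b8⊕b9⊕b10⊕b11⊕b12⊕b13⊕b14⊕b15 = 0⊕0⊕0⊕0⊕0⊕0⊕0⊕1 = 1
Syndrome (s8...s1) = 1011 → position 11.

1011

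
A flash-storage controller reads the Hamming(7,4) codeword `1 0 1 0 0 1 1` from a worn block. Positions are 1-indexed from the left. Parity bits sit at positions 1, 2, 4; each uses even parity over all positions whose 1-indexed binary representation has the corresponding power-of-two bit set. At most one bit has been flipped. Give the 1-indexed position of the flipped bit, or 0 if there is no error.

s1: b1⊕b3⊕b5⊕b7 = 1⊕1⊕0⊕1 = 1
s2: b2⊕b3⊕b6⊕b7 = 0⊕1⊕1⊕1 = 1
s4: b4⊕b5⊕b6⊕b7 = 0⊕0⊕1⊕1 = 0
Syndrome (s4...s1) = 011 → position 3.

3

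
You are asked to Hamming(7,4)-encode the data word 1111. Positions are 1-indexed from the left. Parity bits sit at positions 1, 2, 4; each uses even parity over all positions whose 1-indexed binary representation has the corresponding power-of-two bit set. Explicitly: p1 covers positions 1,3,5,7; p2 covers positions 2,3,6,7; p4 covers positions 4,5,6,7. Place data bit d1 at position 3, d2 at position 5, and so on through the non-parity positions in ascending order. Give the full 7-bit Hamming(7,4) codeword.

Place data bits at non-power-of-two positions: b3=1, b5=1, b6=1, b7=1.
p1 = XOR of data positions {3,5,7} = 1⊕1⊕1 = 1
p2 = XOR of data positions {3,6,7} = 1⊕1⊕1 = 1
p4 = XOR of data positions {5,6,7} = 1⊕1⊕1 = 1
Codeword b1..b7 = 1111111

1111111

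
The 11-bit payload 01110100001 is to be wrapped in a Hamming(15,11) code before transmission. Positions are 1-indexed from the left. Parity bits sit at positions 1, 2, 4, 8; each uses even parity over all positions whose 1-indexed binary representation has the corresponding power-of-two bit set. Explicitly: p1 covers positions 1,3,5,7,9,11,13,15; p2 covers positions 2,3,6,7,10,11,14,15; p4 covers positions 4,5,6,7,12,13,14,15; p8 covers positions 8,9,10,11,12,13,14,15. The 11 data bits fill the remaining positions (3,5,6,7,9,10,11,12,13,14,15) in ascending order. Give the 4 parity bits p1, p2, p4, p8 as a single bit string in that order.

1000

Place data bits at non-power-of-two positions: b3=0, b5=1, b6=1, b7=1, b9=0, b10=1, b11=0, b12=0, b13=0, b14=0, b15=1.
p1 = XOR of data positions {3,5,7,9,11,13,15} = 0⊕1⊕1⊕0⊕0⊕0⊕1 = 1
p2 = XOR of data positions {3,6,7,10,11,14,15} = 0⊕1⊕1⊕1⊕0⊕0⊕1 = 0
p4 = XOR of data positions {5,6,7,12,13,14,15} = 1⊕1⊕1⊕0⊕0⊕0⊕1 = 0
p8 = XOR of data positions {9,10,11,12,13,14,15} = 0⊕1⊕0⊕0⊕0⊕0⊕1 = 0
Parity bits p1,p2,p4,p8 = 1000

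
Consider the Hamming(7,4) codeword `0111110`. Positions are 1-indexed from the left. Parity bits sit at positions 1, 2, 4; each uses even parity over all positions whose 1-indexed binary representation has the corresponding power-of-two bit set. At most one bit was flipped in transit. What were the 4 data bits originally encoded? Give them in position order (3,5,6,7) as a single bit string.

s1: b1⊕b3⊕b5⊕b7 = 0⊕1⊕1⊕0 = 0
s2: b2⊕b3⊕b6⊕b7 = 1⊕1⊕1⊕0 = 1
s4: b4⊕b5⊕b6⊕b7 = 1⊕1⊕1⊕0 = 1
Syndrome (s4...s1) = 110 → position 6.
Flip bit 6: corrected codeword = 0111100
Data bits at positions 3,5,6,7: 1100

1100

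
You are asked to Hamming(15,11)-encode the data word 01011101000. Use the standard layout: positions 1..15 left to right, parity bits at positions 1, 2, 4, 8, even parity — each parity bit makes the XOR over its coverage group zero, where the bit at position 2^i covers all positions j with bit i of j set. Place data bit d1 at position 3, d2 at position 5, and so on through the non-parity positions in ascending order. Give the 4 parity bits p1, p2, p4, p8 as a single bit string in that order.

Place data bits at non-power-of-two positions: b3=0, b5=1, b6=0, b7=1, b9=1, b10=1, b11=0, b12=1, b13=0, b14=0, b15=0.
p1 = XOR of data positions {3,5,7,9,11,13,15} = 0⊕1⊕1⊕1⊕0⊕0⊕0 = 1
p2 = XOR of data positions {3,6,7,10,11,14,15} = 0⊕0⊕1⊕1⊕0⊕0⊕0 = 0
p4 = XOR of data positions {5,6,7,12,13,14,15} = 1⊕0⊕1⊕1⊕0⊕0⊕0 = 1
p8 = XOR of data positions {9,10,11,12,13,14,15} = 1⊕1⊕0⊕1⊕0⊕0⊕0 = 1
Parity bits p1,p2,p4,p8 = 1011

1011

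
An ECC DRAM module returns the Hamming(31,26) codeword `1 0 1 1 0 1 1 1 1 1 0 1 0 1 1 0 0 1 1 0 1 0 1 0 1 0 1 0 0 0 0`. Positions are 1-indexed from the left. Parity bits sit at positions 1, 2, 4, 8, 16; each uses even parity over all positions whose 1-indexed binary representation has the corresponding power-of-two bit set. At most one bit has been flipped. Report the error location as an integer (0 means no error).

0

s1: b1⊕b3⊕b5⊕b7⊕b9⊕b11⊕b13⊕b15⊕b17⊕b19⊕b21⊕b23⊕b25⊕b27⊕b29⊕b31 = 1⊕1⊕0⊕1⊕1⊕0⊕0⊕1⊕0⊕1⊕1⊕1⊕1⊕1⊕0⊕0 = 0
s2: b2⊕b3⊕b6⊕b7⊕b10⊕b11⊕b14⊕b15⊕b18⊕b19⊕b22⊕b23⊕b26⊕b27⊕b30⊕b31 = 0⊕1⊕1⊕1⊕1⊕0⊕1⊕1⊕1⊕1⊕0⊕1⊕0⊕1⊕0⊕0 = 0
s4: b4⊕b5⊕b6⊕b7⊕b12⊕b13⊕b14⊕b15⊕b20⊕b21⊕b22⊕b23⊕b28⊕b29⊕b30⊕b31 = 1⊕0⊕1⊕1⊕1⊕0⊕1⊕1⊕0⊕1⊕0⊕1⊕0⊕0⊕0⊕0 = 0
s8: b8⊕b9⊕b10⊕b11⊕b12⊕b13⊕b14⊕b15⊕b24⊕b25⊕b26⊕b27⊕b28⊕b29⊕b30⊕b31 = 1⊕1⊕1⊕0⊕1⊕0⊕1⊕1⊕0⊕1⊕0⊕1⊕0⊕0⊕0⊕0 = 0
s16: b16⊕b17⊕b18⊕b19⊕b20⊕b21⊕b22⊕b23⊕b24⊕b25⊕b26⊕b27⊕b28⊕b29⊕b30⊕b31 = 0⊕0⊕1⊕1⊕0⊕1⊕0⊕1⊕0⊕1⊕0⊕1⊕0⊕0⊕0⊕0 = 0
Syndrome (s16...s1) = 00000 → position 0 (no error).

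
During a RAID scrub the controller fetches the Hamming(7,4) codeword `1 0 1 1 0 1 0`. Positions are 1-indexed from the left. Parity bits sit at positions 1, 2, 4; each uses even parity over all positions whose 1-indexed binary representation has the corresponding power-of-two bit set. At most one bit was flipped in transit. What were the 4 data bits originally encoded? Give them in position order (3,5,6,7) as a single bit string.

1010

s1: b1⊕b3⊕b5⊕b7 = 1⊕1⊕0⊕0 = 0
s2: b2⊕b3⊕b6⊕b7 = 0⊕1⊕1⊕0 = 0
s4: b4⊕b5⊕b6⊕b7 = 1⊕0⊕1⊕0 = 0
Syndrome (s4...s1) = 000 → position 0 (no error).
No correction needed.
Data bits at positions 3,5,6,7: 1010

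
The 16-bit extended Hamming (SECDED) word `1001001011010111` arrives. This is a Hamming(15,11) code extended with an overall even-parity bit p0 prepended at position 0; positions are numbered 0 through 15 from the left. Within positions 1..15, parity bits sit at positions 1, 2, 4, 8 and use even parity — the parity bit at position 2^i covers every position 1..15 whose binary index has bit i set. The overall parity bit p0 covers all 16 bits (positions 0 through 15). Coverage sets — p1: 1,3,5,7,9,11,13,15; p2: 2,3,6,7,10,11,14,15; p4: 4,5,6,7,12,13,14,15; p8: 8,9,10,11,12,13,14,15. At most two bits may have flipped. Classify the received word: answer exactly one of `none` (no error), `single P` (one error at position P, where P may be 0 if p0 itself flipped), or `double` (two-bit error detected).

s1: b1⊕b3⊕b5⊕b7⊕b9⊕b11⊕b13⊕b15 = 0⊕1⊕0⊕0⊕1⊕1⊕1⊕1 = 1
s2: b2⊕b3⊕b6⊕b7⊕b10⊕b11⊕b14⊕b15 = 0⊕1⊕1⊕0⊕0⊕1⊕1⊕1 = 1
s4: b4⊕b5⊕b6⊕b7⊕b12⊕b13⊕b14⊕b15 = 0⊕0⊕1⊕0⊕0⊕1⊕1⊕1 = 0
s8: b8⊕b9⊕b10⊕b11⊕b12⊕b13⊕b14⊕b15 = 1⊕1⊕0⊕1⊕0⊕1⊕1⊕1 = 0
Syndrome (s8...s1) = 0011 → position 3.
Overall parity (XOR of all 16 bits, including p0): 1⊕0⊕0⊕1⊕0⊕0⊕1⊕0⊕1⊕1⊕0⊕1⊕0⊕1⊕1⊕1 = 1
Overall=1, syndrome position=3 → single-bit error at position 3.

single 3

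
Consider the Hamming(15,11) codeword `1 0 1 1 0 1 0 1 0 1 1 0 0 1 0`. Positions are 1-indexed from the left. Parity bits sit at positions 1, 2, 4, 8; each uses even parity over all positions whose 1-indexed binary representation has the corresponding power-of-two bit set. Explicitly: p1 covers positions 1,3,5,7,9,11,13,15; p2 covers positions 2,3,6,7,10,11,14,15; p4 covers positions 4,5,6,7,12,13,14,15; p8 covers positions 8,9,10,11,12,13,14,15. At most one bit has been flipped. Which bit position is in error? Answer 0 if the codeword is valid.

7

s1: b1⊕b3⊕b5⊕b7⊕b9⊕b11⊕b13⊕b15 = 1⊕1⊕0⊕0⊕0⊕1⊕0⊕0 = 1
s2: b2⊕b3⊕b6⊕b7⊕b10⊕b11⊕b14⊕b15 = 0⊕1⊕1⊕0⊕1⊕1⊕1⊕0 = 1
s4: b4⊕b5⊕b6⊕b7⊕b12⊕b13⊕b14⊕b15 = 1⊕0⊕1⊕0⊕0⊕0⊕1⊕0 = 1
s8: b8⊕b9⊕b10⊕b11⊕b12⊕b13⊕b14⊕b15 = 1⊕0⊕1⊕1⊕0⊕0⊕1⊕0 = 0
Syndrome (s8...s1) = 0111 → position 7.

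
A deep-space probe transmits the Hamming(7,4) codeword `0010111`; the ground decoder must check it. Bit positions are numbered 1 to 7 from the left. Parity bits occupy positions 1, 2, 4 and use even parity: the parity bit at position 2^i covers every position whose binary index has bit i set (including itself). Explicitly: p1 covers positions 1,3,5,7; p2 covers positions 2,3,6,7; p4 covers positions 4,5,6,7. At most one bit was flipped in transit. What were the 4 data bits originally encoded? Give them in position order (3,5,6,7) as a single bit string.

s1: b1⊕b3⊕b5⊕b7 = 0⊕1⊕1⊕1 = 1
s2: b2⊕b3⊕b6⊕b7 = 0⊕1⊕1⊕1 = 1
s4: b4⊕b5⊕b6⊕b7 = 0⊕1⊕1⊕1 = 1
Syndrome (s4...s1) = 111 → position 7.
Flip bit 7: corrected codeword = 0010110
Data bits at positions 3,5,6,7: 1110

1110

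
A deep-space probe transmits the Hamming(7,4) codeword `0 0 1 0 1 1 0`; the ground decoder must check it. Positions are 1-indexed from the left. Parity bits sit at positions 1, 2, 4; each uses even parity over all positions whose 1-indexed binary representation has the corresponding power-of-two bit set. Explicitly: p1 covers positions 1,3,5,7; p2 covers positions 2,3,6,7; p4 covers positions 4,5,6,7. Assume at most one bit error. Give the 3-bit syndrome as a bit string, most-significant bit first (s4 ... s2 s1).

000

s1: b1⊕b3⊕b5⊕b7 = 0⊕1⊕1⊕0 = 0
s2: b2⊕b3⊕b6⊕b7 = 0⊕1⊕1⊕0 = 0
s4: b4⊕b5⊕b6⊕b7 = 0⊕1⊕1⊕0 = 0
Syndrome (s4...s1) = 000 → position 0 (no error).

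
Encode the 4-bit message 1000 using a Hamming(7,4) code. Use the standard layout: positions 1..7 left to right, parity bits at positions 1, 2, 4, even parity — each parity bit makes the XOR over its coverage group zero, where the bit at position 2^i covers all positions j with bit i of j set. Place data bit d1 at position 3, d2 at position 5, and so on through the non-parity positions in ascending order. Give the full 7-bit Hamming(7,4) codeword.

1110000

Place data bits at non-power-of-two positions: b3=1, b5=0, b6=0, b7=0.
p1 = XOR of data positions {3,5,7} = 1⊕0⊕0 = 1
p2 = XOR of data positions {3,6,7} = 1⊕0⊕0 = 1
p4 = XOR of data positions {5,6,7} = 0⊕0⊕0 = 0
Codeword b1..b7 = 1110000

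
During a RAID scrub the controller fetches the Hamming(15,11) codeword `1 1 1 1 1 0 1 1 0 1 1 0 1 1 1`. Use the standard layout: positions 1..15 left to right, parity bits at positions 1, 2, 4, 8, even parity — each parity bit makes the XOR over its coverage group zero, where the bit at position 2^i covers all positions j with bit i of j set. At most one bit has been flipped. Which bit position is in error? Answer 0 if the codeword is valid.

3

s1: b1⊕b3⊕b5⊕b7⊕b9⊕b11⊕b13⊕b15 = 1⊕1⊕1⊕1⊕0⊕1⊕1⊕1 = 1
s2: b2⊕b3⊕b6⊕b7⊕b10⊕b11⊕b14⊕b15 = 1⊕1⊕0⊕1⊕1⊕1⊕1⊕1 = 1
s4: b4⊕b5⊕b6⊕b7⊕b12⊕b13⊕b14⊕b15 = 1⊕1⊕0⊕1⊕0⊕1⊕1⊕1 = 0
s8: b8⊕b9⊕b10⊕b11⊕b12⊕b13⊕b14⊕b15 = 1⊕0⊕1⊕1⊕0⊕1⊕1⊕1 = 0
Syndrome (s8...s1) = 0011 → position 3.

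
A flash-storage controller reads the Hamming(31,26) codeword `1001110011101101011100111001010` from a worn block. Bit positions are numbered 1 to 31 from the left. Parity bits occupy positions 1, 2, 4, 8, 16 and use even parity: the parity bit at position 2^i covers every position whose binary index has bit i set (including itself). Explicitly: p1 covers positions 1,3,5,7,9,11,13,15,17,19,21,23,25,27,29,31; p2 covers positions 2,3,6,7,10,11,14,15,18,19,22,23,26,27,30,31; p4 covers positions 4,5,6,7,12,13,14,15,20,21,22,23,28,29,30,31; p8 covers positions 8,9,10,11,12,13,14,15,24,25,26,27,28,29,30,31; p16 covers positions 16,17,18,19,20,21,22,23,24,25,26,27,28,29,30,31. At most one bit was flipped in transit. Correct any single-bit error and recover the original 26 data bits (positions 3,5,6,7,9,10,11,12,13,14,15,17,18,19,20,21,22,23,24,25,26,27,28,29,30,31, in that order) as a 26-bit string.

s1: b1⊕b3⊕b5⊕b7⊕b9⊕b11⊕b13⊕b15⊕b17⊕b19⊕b21⊕b23⊕b25⊕b27⊕b29⊕b31 = 1⊕0⊕1⊕0⊕1⊕1⊕1⊕0⊕0⊕1⊕0⊕1⊕1⊕0⊕0⊕0 = 0
s2: b2⊕b3⊕b6⊕b7⊕b10⊕b11⊕b14⊕b15⊕b18⊕b19⊕b22⊕b23⊕b26⊕b27⊕b30⊕b31 = 0⊕0⊕1⊕0⊕1⊕1⊕1⊕0⊕1⊕1⊕0⊕1⊕0⊕0⊕1⊕0 = 0
s4: b4⊕b5⊕b6⊕b7⊕b12⊕b13⊕b14⊕b15⊕b20⊕b21⊕b22⊕b23⊕b28⊕b29⊕b30⊕b31 = 1⊕1⊕1⊕0⊕0⊕1⊕1⊕0⊕1⊕0⊕0⊕1⊕1⊕0⊕1⊕0 = 1
s8: b8⊕b9⊕b10⊕b11⊕b12⊕b13⊕b14⊕b15⊕b24⊕b25⊕b26⊕b27⊕b28⊕b29⊕b30⊕b31 = 0⊕1⊕1⊕1⊕0⊕1⊕1⊕0⊕1⊕1⊕0⊕0⊕1⊕0⊕1⊕0 = 1
s16: b16⊕b17⊕b18⊕b19⊕b20⊕b21⊕b22⊕b23⊕b24⊕b25⊕b26⊕b27⊕b28⊕b29⊕b30⊕b31 = 1⊕0⊕1⊕1⊕1⊕0⊕0⊕1⊕1⊕1⊕0⊕0⊕1⊕0⊕1⊕0 = 1
Syndrome (s16...s1) = 11100 → position 28.
Flip bit 28: corrected codeword = 1001110011101101011100111000010
Data bits at positions 3,5,6,7,9,10,11,12,13,14,15,17,18,19,20,21,22,23,24,25,26,27,28,29,30,31: 01101110110011100111000010

01101110110011100111000010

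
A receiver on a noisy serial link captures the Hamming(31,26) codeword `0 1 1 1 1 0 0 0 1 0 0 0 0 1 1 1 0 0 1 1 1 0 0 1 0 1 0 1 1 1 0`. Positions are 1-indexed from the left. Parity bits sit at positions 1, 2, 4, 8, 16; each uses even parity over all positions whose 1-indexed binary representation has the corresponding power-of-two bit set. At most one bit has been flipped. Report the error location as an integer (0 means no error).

23

s1: b1⊕b3⊕b5⊕b7⊕b9⊕b11⊕b13⊕b15⊕b17⊕b19⊕b21⊕b23⊕b25⊕b27⊕b29⊕b31 = 0⊕1⊕1⊕0⊕1⊕0⊕0⊕1⊕0⊕1⊕1⊕0⊕0⊕0⊕1⊕0 = 1
s2: b2⊕b3⊕b6⊕b7⊕b10⊕b11⊕b14⊕b15⊕b18⊕b19⊕b22⊕b23⊕b26⊕b27⊕b30⊕b31 = 1⊕1⊕0⊕0⊕0⊕0⊕1⊕1⊕0⊕1⊕0⊕0⊕1⊕0⊕1⊕0 = 1
s4: b4⊕b5⊕b6⊕b7⊕b12⊕b13⊕b14⊕b15⊕b20⊕b21⊕b22⊕b23⊕b28⊕b29⊕b30⊕b31 = 1⊕1⊕0⊕0⊕0⊕0⊕1⊕1⊕1⊕1⊕0⊕0⊕1⊕1⊕1⊕0 = 1
s8: b8⊕b9⊕b10⊕b11⊕b12⊕b13⊕b14⊕b15⊕b24⊕b25⊕b26⊕b27⊕b28⊕b29⊕b30⊕b31 = 0⊕1⊕0⊕0⊕0⊕0⊕1⊕1⊕1⊕0⊕1⊕0⊕1⊕1⊕1⊕0 = 0
s16: b16⊕b17⊕b18⊕b19⊕b20⊕b21⊕b22⊕b23⊕b24⊕b25⊕b26⊕b27⊕b28⊕b29⊕b30⊕b31 = 1⊕0⊕0⊕1⊕1⊕1⊕0⊕0⊕1⊕0⊕1⊕0⊕1⊕1⊕1⊕0 = 1
Syndrome (s16...s1) = 10111 → position 23.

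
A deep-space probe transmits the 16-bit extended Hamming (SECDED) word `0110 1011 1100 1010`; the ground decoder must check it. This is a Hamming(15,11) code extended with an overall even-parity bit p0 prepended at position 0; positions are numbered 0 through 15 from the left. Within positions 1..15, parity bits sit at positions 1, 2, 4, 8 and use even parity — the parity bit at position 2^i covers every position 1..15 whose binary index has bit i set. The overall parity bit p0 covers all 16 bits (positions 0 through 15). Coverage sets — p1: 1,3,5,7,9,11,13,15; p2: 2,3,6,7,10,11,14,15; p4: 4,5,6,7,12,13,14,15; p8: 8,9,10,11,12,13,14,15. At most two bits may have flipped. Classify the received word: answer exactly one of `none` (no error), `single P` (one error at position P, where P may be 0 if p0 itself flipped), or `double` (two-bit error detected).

single 5

s1: b1⊕b3⊕b5⊕b7⊕b9⊕b11⊕b13⊕b15 = 1⊕0⊕0⊕1⊕1⊕0⊕0⊕0 = 1
s2: b2⊕b3⊕b6⊕b7⊕b10⊕b11⊕b14⊕b15 = 1⊕0⊕1⊕1⊕0⊕0⊕1⊕0 = 0
s4: b4⊕b5⊕b6⊕b7⊕b12⊕b13⊕b14⊕b15 = 1⊕0⊕1⊕1⊕1⊕0⊕1⊕0 = 1
s8: b8⊕b9⊕b10⊕b11⊕b12⊕b13⊕b14⊕b15 = 1⊕1⊕0⊕0⊕1⊕0⊕1⊕0 = 0
Syndrome (s8...s1) = 0101 → position 5.
Overall parity (XOR of all 16 bits, including p0): 0⊕1⊕1⊕0⊕1⊕0⊕1⊕1⊕1⊕1⊕0⊕0⊕1⊕0⊕1⊕0 = 1
Overall=1, syndrome position=5 → single-bit error at position 5.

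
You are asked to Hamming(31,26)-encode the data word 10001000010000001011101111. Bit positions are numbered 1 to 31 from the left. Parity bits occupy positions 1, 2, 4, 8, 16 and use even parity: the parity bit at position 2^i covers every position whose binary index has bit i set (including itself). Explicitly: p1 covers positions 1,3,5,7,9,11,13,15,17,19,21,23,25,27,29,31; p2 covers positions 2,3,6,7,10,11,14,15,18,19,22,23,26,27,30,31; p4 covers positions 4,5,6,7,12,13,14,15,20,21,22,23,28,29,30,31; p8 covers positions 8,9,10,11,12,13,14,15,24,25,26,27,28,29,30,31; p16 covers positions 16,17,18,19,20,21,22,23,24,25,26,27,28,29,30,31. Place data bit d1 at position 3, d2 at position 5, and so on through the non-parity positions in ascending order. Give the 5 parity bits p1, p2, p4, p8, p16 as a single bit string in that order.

Place data bits at non-power-of-two positions: b3=1, b5=0, b6=0, b7=0, b9=1, b10=0, b11=0, b12=0, b13=0, b14=1, b15=0, b17=0, b18=0, b19=0, b20=0, b21=0, b22=1, b23=0, b24=1, b25=1, b26=1, b27=0, b28=1, b29=1, b30=1, b31=1.
p1 = XOR of data positions {3,5,7,9,11,13,15,17,19,21,23,25,27,29,31} = 1⊕0⊕0⊕1⊕0⊕0⊕0⊕0⊕0⊕0⊕0⊕1⊕0⊕1⊕1 = 1
p2 = XOR of data positions {3,6,7,10,11,14,15,18,19,22,23,26,27,30,31} = 1⊕0⊕0⊕0⊕0⊕1⊕0⊕0⊕0⊕1⊕0⊕1⊕0⊕1⊕1 = 0
p4 = XOR of data positions {5,6,7,12,13,14,15,20,21,22,23,28,29,30,31} = 0⊕0⊕0⊕0⊕0⊕1⊕0⊕0⊕0⊕1⊕0⊕1⊕1⊕1⊕1 = 0
p8 = XOR of data positions {9,10,11,12,13,14,15,24,25,26,27,28,29,30,31} = 1⊕0⊕0⊕0⊕0⊕1⊕0⊕1⊕1⊕1⊕0⊕1⊕1⊕1⊕1 = 1
p16 = XOR of data positions {17,18,19,20,21,22,23,24,25,26,27,28,29,30,31} = 0⊕0⊕0⊕0⊕0⊕1⊕0⊕1⊕1⊕1⊕0⊕1⊕1⊕1⊕1 = 0
Parity bits p1,p2,p4,p8,p16 = 10010

10010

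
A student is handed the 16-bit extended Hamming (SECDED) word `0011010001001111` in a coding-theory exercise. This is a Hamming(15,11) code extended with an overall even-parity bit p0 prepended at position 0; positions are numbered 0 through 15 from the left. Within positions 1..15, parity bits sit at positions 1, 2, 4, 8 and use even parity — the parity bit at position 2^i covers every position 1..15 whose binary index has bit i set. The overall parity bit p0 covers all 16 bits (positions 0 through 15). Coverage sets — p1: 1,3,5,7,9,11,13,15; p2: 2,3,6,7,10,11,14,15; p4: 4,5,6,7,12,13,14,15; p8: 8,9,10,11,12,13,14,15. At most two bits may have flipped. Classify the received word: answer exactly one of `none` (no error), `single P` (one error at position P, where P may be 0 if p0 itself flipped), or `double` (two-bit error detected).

s1: b1⊕b3⊕b5⊕b7⊕b9⊕b11⊕b13⊕b15 = 0⊕1⊕1⊕0⊕1⊕0⊕1⊕1 = 1
s2: b2⊕b3⊕b6⊕b7⊕b10⊕b11⊕b14⊕b15 = 1⊕1⊕0⊕0⊕0⊕0⊕1⊕1 = 0
s4: b4⊕b5⊕b6⊕b7⊕b12⊕b13⊕b14⊕b15 = 0⊕1⊕0⊕0⊕1⊕1⊕1⊕1 = 1
s8: b8⊕b9⊕b10⊕b11⊕b12⊕b13⊕b14⊕b15 = 0⊕1⊕0⊕0⊕1⊕1⊕1⊕1 = 1
Syndrome (s8...s1) = 1101 → position 13.
Overall parity (XOR of all 16 bits, including p0): 0⊕0⊕1⊕1⊕0⊕1⊕0⊕0⊕0⊕1⊕0⊕0⊕1⊕1⊕1⊕1 = 0
Overall=0, syndrome position=13 → double-bit error detected (uncorrectable).

double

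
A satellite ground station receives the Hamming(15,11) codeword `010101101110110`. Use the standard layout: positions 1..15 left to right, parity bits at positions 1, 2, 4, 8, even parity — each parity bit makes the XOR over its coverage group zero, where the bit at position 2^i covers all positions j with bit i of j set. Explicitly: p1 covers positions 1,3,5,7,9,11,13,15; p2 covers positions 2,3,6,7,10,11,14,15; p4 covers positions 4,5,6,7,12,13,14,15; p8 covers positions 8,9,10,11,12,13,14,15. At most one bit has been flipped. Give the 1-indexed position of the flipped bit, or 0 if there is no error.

12

s1: b1⊕b3⊕b5⊕b7⊕b9⊕b11⊕b13⊕b15 = 0⊕0⊕0⊕1⊕1⊕1⊕1⊕0 = 0
s2: b2⊕b3⊕b6⊕b7⊕b10⊕b11⊕b14⊕b15 = 1⊕0⊕1⊕1⊕1⊕1⊕1⊕0 = 0
s4: b4⊕b5⊕b6⊕b7⊕b12⊕b13⊕b14⊕b15 = 1⊕0⊕1⊕1⊕0⊕1⊕1⊕0 = 1
s8: b8⊕b9⊕b10⊕b11⊕b12⊕b13⊕b14⊕b15 = 0⊕1⊕1⊕1⊕0⊕1⊕1⊕0 = 1
Syndrome (s8...s1) = 1100 → position 12.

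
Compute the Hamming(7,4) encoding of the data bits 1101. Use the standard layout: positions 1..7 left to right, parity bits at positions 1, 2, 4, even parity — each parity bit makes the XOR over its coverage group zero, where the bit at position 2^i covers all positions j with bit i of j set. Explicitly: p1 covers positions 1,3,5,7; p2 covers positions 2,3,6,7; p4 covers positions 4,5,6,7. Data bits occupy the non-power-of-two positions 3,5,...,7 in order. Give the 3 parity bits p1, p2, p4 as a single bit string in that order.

Place data bits at non-power-of-two positions: b3=1, b5=1, b6=0, b7=1.
p1 = XOR of data positions {3,5,7} = 1⊕1⊕1 = 1
p2 = XOR of data positions {3,6,7} = 1⊕0⊕1 = 0
p4 = XOR of data positions {5,6,7} = 1⊕0⊕1 = 0
Parity bits p1,p2,p4 = 100

100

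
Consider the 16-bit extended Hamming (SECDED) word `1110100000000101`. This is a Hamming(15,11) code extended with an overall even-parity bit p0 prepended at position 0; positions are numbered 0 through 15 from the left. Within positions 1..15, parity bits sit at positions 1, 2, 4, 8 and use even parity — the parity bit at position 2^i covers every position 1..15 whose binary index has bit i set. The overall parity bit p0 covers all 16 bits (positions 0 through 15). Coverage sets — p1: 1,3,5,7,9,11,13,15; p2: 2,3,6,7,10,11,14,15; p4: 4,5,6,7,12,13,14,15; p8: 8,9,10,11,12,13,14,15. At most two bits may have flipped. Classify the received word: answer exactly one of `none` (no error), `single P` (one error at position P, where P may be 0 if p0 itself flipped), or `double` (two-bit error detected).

s1: b1⊕b3⊕b5⊕b7⊕b9⊕b11⊕b13⊕b15 = 1⊕0⊕0⊕0⊕0⊕0⊕1⊕1 = 1
s2: b2⊕b3⊕b6⊕b7⊕b10⊕b11⊕b14⊕b15 = 1⊕0⊕0⊕0⊕0⊕0⊕0⊕1 = 0
s4: b4⊕b5⊕b6⊕b7⊕b12⊕b13⊕b14⊕b15 = 1⊕0⊕0⊕0⊕0⊕1⊕0⊕1 = 1
s8: b8⊕b9⊕b10⊕b11⊕b12⊕b13⊕b14⊕b15 = 0⊕0⊕0⊕0⊕0⊕1⊕0⊕1 = 0
Syndrome (s8...s1) = 0101 → position 5.
Overall parity (XOR of all 16 bits, including p0): 1⊕1⊕1⊕0⊕1⊕0⊕0⊕0⊕0⊕0⊕0⊕0⊕0⊕1⊕0⊕1 = 0
Overall=0, syndrome position=5 → double-bit error detected (uncorrectable).

double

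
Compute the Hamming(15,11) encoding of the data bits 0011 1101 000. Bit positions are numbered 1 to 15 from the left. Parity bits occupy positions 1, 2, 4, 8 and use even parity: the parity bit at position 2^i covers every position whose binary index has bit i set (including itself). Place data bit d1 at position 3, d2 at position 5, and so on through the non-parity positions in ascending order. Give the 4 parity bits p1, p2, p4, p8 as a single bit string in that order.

0111

Place data bits at non-power-of-two positions: b3=0, b5=0, b6=1, b7=1, b9=1, b10=1, b11=0, b12=1, b13=0, b14=0, b15=0.
p1 = XOR of data positions {3,5,7,9,11,13,15} = 0⊕0⊕1⊕1⊕0⊕0⊕0 = 0
p2 = XOR of data positions {3,6,7,10,11,14,15} = 0⊕1⊕1⊕1⊕0⊕0⊕0 = 1
p4 = XOR of data positions {5,6,7,12,13,14,15} = 0⊕1⊕1⊕1⊕0⊕0⊕0 = 1
p8 = XOR of data positions {9,10,11,12,13,14,15} = 1⊕1⊕0⊕1⊕0⊕0⊕0 = 1
Parity bits p1,p2,p4,p8 = 0111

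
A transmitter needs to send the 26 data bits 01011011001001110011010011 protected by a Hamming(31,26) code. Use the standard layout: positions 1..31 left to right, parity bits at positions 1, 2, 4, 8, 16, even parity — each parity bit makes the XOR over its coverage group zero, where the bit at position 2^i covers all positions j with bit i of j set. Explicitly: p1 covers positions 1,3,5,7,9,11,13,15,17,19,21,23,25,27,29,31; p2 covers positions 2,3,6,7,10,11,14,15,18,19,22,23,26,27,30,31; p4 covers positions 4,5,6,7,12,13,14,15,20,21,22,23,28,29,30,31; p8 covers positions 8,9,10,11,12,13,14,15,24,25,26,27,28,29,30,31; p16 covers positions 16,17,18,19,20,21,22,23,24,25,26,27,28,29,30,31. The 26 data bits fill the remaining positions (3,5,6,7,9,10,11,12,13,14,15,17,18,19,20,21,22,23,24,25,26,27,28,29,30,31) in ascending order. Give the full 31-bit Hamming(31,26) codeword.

Place data bits at non-power-of-two positions: b3=0, b5=1, b6=0, b7=1, b9=1, b10=0, b11=1, b12=1, b13=0, b14=0, b15=1, b17=0, b18=0, b19=1, b20=1, b21=1, b22=0, b23=0, b24=1, b25=1, b26=0, b27=1, b28=0, b29=0, b30=1, b31=1.
p1 = XOR of data positions {3,5,7,9,11,13,15,17,19,21,23,25,27,29,31} = 0⊕1⊕1⊕1⊕1⊕0⊕1⊕0⊕1⊕1⊕0⊕1⊕1⊕0⊕1 = 0
p2 = XOR of data positions {3,6,7,10,11,14,15,18,19,22,23,26,27,30,31} = 0⊕0⊕1⊕0⊕1⊕0⊕1⊕0⊕1⊕0⊕0⊕0⊕1⊕1⊕1 = 1
p4 = XOR of data positions {5,6,7,12,13,14,15,20,21,22,23,28,29,30,31} = 1⊕0⊕1⊕1⊕0⊕0⊕1⊕1⊕1⊕0⊕0⊕0⊕0⊕1⊕1 = 0
p8 = XOR of data positions {9,10,11,12,13,14,15,24,25,26,27,28,29,30,31} = 1⊕0⊕1⊕1⊕0⊕0⊕1⊕1⊕1⊕0⊕1⊕0⊕0⊕1⊕1 = 1
p16 = XOR of data positions {17,18,19,20,21,22,23,24,25,26,27,28,29,30,31} = 0⊕0⊕1⊕1⊕1⊕0⊕0⊕1⊕1⊕0⊕1⊕0⊕0⊕1⊕1 = 0
Codeword b1..b31 = 0100101110110010001110011010011

0100101110110010001110011010011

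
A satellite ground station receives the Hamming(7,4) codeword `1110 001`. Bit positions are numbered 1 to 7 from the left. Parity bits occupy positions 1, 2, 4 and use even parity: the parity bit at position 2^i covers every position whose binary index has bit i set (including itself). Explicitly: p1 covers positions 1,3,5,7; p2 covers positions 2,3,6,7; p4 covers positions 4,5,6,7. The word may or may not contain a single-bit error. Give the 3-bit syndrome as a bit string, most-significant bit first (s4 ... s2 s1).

s1: b1⊕b3⊕b5⊕b7 = 1⊕1⊕0⊕1 = 1
s2: b2⊕b3⊕b6⊕b7 = 1⊕1⊕0⊕1 = 1
s4: b4⊕b5⊕b6⊕b7 = 0⊕0⊕0⊕1 = 1
Syndrome (s4...s1) = 111 → position 7.

111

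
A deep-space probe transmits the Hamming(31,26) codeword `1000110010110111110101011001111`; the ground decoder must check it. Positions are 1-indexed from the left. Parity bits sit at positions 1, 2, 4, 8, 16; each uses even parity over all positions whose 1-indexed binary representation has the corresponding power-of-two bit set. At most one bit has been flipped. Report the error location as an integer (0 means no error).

s1: b1⊕b3⊕b5⊕b7⊕b9⊕b11⊕b13⊕b15⊕b17⊕b19⊕b21⊕b23⊕b25⊕b27⊕b29⊕b31 = 1⊕0⊕1⊕0⊕1⊕1⊕0⊕1⊕1⊕0⊕0⊕0⊕1⊕0⊕1⊕1 = 1
s2: b2⊕b3⊕b6⊕b7⊕b10⊕b11⊕b14⊕b15⊕b18⊕b19⊕b22⊕b23⊕b26⊕b27⊕b30⊕b31 = 0⊕0⊕1⊕0⊕0⊕1⊕1⊕1⊕1⊕0⊕1⊕0⊕0⊕0⊕1⊕1 = 0
s4: b4⊕b5⊕b6⊕b7⊕b12⊕b13⊕b14⊕b15⊕b20⊕b21⊕b22⊕b23⊕b28⊕b29⊕b30⊕b31 = 0⊕1⊕1⊕0⊕1⊕0⊕1⊕1⊕1⊕0⊕1⊕0⊕1⊕1⊕1⊕1 = 1
s8: b8⊕b9⊕b10⊕b11⊕b12⊕b13⊕b14⊕b15⊕b24⊕b25⊕b26⊕b27⊕b28⊕b29⊕b30⊕b31 = 0⊕1⊕0⊕1⊕1⊕0⊕1⊕1⊕1⊕1⊕0⊕0⊕1⊕1⊕1⊕1 = 1
s16: b16⊕b17⊕b18⊕b19⊕b20⊕b21⊕b22⊕b23⊕b24⊕b25⊕b26⊕b27⊕b28⊕b29⊕b30⊕b31 = 1⊕1⊕1⊕0⊕1⊕0⊕1⊕0⊕1⊕1⊕0⊕0⊕1⊕1⊕1⊕1 = 1
Syndrome (s16...s1) = 11101 → position 29.

29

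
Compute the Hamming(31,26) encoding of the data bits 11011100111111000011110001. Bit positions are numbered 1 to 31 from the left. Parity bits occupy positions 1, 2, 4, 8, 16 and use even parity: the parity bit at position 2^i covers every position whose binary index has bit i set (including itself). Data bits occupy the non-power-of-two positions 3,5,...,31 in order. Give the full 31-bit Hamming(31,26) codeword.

1010101011001110111000011110001

Place data bits at non-power-of-two positions: b3=1, b5=1, b6=0, b7=1, b9=1, b10=1, b11=0, b12=0, b13=1, b14=1, b15=1, b17=1, b18=1, b19=1, b20=0, b21=0, b22=0, b23=0, b24=1, b25=1, b26=1, b27=1, b28=0, b29=0, b30=0, b31=1.
p1 = XOR of data positions {3,5,7,9,11,13,15,17,19,21,23,25,27,29,31} = 1⊕1⊕1⊕1⊕0⊕1⊕1⊕1⊕1⊕0⊕0⊕1⊕1⊕0⊕1 = 1
p2 = XOR of data positions {3,6,7,10,11,14,15,18,19,22,23,26,27,30,31} = 1⊕0⊕1⊕1⊕0⊕1⊕1⊕1⊕1⊕0⊕0⊕1⊕1⊕0⊕1 = 0
p4 = XOR of data positions {5,6,7,12,13,14,15,20,21,22,23,28,29,30,31} = 1⊕0⊕1⊕0⊕1⊕1⊕1⊕0⊕0⊕0⊕0⊕0⊕0⊕0⊕1 = 0
p8 = XOR of data positions {9,10,11,12,13,14,15,24,25,26,27,28,29,30,31} = 1⊕1⊕0⊕0⊕1⊕1⊕1⊕1⊕1⊕1⊕1⊕0⊕0⊕0⊕1 = 0
p16 = XOR of data positions {17,18,19,20,21,22,23,24,25,26,27,28,29,30,31} = 1⊕1⊕1⊕0⊕0⊕0⊕0⊕1⊕1⊕1⊕1⊕0⊕0⊕0⊕1 = 0
Codeword b1..b31 = 1010101011001110111000011110001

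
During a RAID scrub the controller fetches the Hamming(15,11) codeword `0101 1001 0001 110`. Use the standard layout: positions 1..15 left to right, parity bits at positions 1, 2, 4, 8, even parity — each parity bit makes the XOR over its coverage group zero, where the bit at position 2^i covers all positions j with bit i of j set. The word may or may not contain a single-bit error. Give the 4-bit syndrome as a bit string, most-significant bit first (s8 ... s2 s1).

s1: b1⊕b3⊕b5⊕b7⊕b9⊕b11⊕b13⊕b15 = 0⊕0⊕1⊕0⊕0⊕0⊕1⊕0 = 0
s2: b2⊕b3⊕b6⊕b7⊕b10⊕b11⊕b14⊕b15 = 1⊕0⊕0⊕0⊕0⊕0⊕1⊕0 = 0
s4: b4⊕b5⊕b6⊕b7⊕b12⊕b13⊕b14⊕b15 = 1⊕1⊕0⊕0⊕1⊕1⊕1⊕0 = 1
s8: b8⊕b9⊕b10⊕b11⊕b12⊕b13⊕b14⊕b15 = 1⊕0⊕0⊕0⊕1⊕1⊕1⊕0 = 0
Syndrome (s8...s1) = 0100 → position 4.

0100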